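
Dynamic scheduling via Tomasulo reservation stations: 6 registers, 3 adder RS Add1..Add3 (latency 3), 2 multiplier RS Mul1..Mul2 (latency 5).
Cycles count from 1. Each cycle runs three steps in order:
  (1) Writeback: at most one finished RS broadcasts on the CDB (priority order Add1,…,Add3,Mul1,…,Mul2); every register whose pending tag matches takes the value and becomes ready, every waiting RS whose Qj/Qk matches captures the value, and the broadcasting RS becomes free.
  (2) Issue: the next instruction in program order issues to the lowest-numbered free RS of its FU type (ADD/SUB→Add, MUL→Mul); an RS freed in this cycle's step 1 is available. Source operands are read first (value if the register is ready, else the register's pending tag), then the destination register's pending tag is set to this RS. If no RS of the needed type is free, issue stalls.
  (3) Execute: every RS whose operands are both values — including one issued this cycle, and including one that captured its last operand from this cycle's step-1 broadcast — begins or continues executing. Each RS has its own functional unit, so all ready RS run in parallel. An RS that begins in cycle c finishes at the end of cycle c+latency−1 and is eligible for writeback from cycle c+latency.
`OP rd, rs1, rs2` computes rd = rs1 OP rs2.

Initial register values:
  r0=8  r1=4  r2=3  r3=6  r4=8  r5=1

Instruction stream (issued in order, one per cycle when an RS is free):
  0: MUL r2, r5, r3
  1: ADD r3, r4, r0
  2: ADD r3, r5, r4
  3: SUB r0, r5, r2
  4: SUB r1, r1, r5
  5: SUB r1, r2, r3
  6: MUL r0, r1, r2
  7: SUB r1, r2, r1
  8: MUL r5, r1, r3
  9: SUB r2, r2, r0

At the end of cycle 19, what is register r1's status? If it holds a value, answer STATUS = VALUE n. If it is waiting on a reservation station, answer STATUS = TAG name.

STATUS = VALUE 9

cycle 1: issue MUL r2<-Mul1 // r0:8,r1:4,r2:Mul1,r3:6,r4:8,r5:1
cycle 2: issue ADD r3<-Add1 // r0:8,r1:4,r2:Mul1,r3:Add1,r4:8,r5:1
cycle 3: issue ADD r3<-Add2 // r0:8,r1:4,r2:Mul1,r3:Add2,r4:8,r5:1
cycle 4: issue SUB r0<-Add3 // r0:Add3,r1:4,r2:Mul1,r3:Add2,r4:8,r5:1
cycle 5: CDB Add1=16; issue SUB r1<-Add1 // r0:Add3,r1:Add1,r2:Mul1,r3:Add2,r4:8,r5:1
cycle 6: CDB Add2=9; issue SUB r1<-Add2 // r0:Add3,r1:Add2,r2:Mul1,r3:9,r4:8,r5:1
cycle 7: CDB Mul1=6; issue MUL r0<-Mul1 // r0:Mul1,r1:Add2,r2:6,r3:9,r4:8,r5:1
cycle 8: CDB Add1=3; issue SUB r1<-Add1 // r0:Mul1,r1:Add1,r2:6,r3:9,r4:8,r5:1
cycle 9: issue MUL r5<-Mul2 // r0:Mul1,r1:Add1,r2:6,r3:9,r4:8,r5:Mul2
cycle 10: CDB Add2=-3; issue SUB r2<-Add2 // r0:Mul1,r1:Add1,r2:Add2,r3:9,r4:8,r5:Mul2
cycle 11: CDB Add3=-5 // r0:Mul1,r1:Add1,r2:Add2,r3:9,r4:8,r5:Mul2
cycle 12: - // r0:Mul1,r1:Add1,r2:Add2,r3:9,r4:8,r5:Mul2
cycle 13: CDB Add1=9 // r0:Mul1,r1:9,r2:Add2,r3:9,r4:8,r5:Mul2
cycle 14: - // r0:Mul1,r1:9,r2:Add2,r3:9,r4:8,r5:Mul2
cycle 15: CDB Mul1=-18 // r0:-18,r1:9,r2:Add2,r3:9,r4:8,r5:Mul2
cycle 16: - // r0:-18,r1:9,r2:Add2,r3:9,r4:8,r5:Mul2
cycle 17: - // r0:-18,r1:9,r2:Add2,r3:9,r4:8,r5:Mul2
cycle 18: CDB Add2=24 // r0:-18,r1:9,r2:24,r3:9,r4:8,r5:Mul2
cycle 19: CDB Mul2=81 // r0:-18,r1:9,r2:24,r3:9,r4:8,r5:81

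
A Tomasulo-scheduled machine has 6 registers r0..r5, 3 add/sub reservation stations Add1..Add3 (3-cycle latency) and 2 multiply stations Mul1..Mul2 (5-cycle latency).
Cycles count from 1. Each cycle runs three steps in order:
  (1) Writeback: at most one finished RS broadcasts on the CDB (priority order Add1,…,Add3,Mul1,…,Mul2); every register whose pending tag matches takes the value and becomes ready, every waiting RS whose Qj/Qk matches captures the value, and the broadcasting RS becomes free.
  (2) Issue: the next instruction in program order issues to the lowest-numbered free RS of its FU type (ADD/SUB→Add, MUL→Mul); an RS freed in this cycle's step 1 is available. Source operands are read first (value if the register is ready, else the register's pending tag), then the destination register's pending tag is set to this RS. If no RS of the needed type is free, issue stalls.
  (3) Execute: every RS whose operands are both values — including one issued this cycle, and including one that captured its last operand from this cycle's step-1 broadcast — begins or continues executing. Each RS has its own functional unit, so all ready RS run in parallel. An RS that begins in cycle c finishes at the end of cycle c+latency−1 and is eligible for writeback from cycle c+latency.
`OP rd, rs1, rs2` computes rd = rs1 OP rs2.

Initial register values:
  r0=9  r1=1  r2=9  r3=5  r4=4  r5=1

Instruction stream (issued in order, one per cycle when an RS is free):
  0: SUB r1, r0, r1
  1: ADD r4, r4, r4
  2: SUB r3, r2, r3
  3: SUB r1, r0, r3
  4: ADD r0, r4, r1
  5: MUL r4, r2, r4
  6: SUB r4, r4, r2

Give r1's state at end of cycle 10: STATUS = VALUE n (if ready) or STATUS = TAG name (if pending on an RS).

STATUS = VALUE 5

cycle 1: issue SUB r1<-Add1 // r0:9,r1:Add1,r2:9,r3:5,r4:4,r5:1
cycle 2: issue ADD r4<-Add2 // r0:9,r1:Add1,r2:9,r3:5,r4:Add2,r5:1
cycle 3: issue SUB r3<-Add3 // r0:9,r1:Add1,r2:9,r3:Add3,r4:Add2,r5:1
cycle 4: CDB Add1=8; issue SUB r1<-Add1 // r0:9,r1:Add1,r2:9,r3:Add3,r4:Add2,r5:1
cycle 5: CDB Add2=8; issue ADD r0<-Add2 // r0:Add2,r1:Add1,r2:9,r3:Add3,r4:8,r5:1
cycle 6: CDB Add3=4; issue MUL r4<-Mul1 // r0:Add2,r1:Add1,r2:9,r3:4,r4:Mul1,r5:1
cycle 7: issue SUB r4<-Add3 // r0:Add2,r1:Add1,r2:9,r3:4,r4:Add3,r5:1
cycle 8: - // r0:Add2,r1:Add1,r2:9,r3:4,r4:Add3,r5:1
cycle 9: CDB Add1=5 // r0:Add2,r1:5,r2:9,r3:4,r4:Add3,r5:1
cycle 10: - // r0:Add2,r1:5,r2:9,r3:4,r4:Add3,r5:1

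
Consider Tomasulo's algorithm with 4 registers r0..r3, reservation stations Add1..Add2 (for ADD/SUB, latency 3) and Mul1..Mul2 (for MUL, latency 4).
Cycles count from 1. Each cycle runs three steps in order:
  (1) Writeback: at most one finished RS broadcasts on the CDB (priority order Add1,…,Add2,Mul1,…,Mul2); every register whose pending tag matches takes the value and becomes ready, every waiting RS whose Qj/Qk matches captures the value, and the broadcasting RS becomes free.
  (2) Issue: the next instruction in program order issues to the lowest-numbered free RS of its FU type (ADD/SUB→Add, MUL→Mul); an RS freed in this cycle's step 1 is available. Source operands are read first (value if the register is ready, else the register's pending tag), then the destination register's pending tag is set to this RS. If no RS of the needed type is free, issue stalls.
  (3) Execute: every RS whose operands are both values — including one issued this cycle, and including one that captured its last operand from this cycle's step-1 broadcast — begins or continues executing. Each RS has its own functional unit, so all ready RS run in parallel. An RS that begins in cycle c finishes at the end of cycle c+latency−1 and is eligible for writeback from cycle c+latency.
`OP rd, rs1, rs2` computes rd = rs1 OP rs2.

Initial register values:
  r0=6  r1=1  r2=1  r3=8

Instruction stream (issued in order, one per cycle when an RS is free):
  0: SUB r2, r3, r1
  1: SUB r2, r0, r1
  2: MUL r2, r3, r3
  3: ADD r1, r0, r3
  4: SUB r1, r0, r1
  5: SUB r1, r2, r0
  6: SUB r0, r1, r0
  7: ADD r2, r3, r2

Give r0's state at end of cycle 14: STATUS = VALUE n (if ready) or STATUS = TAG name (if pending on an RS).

STATUS = TAG Add2

  c1: issue SUB r2<-Add1  regs: r0:6,r1:1,r2:Add1,r3:8
  c2: issue SUB r2<-Add2  regs: r0:6,r1:1,r2:Add2,r3:8
  c3: issue MUL r2<-Mul1  regs: r0:6,r1:1,r2:Mul1,r3:8
  c4: CDB Add1=7; issue ADD r1<-Add1  regs: r0:6,r1:Add1,r2:Mul1,r3:8
  c5: CDB Add2=5; issue SUB r1<-Add2  regs: r0:6,r1:Add2,r2:Mul1,r3:8
  c6: stall  regs: r0:6,r1:Add2,r2:Mul1,r3:8
  c7: CDB Add1=14; issue SUB r1<-Add1  regs: r0:6,r1:Add1,r2:Mul1,r3:8
  c8: CDB Mul1=64; stall  regs: r0:6,r1:Add1,r2:64,r3:8
  c9: stall  regs: r0:6,r1:Add1,r2:64,r3:8
  c10: CDB Add2=-8; issue SUB r0<-Add2  regs: r0:Add2,r1:Add1,r2:64,r3:8
  c11: CDB Add1=58; issue ADD r2<-Add1  regs: r0:Add2,r1:58,r2:Add1,r3:8
  c12: -  regs: r0:Add2,r1:58,r2:Add1,r3:8
  c13: -  regs: r0:Add2,r1:58,r2:Add1,r3:8
  c14: CDB Add1=72  regs: r0:Add2,r1:58,r2:72,r3:8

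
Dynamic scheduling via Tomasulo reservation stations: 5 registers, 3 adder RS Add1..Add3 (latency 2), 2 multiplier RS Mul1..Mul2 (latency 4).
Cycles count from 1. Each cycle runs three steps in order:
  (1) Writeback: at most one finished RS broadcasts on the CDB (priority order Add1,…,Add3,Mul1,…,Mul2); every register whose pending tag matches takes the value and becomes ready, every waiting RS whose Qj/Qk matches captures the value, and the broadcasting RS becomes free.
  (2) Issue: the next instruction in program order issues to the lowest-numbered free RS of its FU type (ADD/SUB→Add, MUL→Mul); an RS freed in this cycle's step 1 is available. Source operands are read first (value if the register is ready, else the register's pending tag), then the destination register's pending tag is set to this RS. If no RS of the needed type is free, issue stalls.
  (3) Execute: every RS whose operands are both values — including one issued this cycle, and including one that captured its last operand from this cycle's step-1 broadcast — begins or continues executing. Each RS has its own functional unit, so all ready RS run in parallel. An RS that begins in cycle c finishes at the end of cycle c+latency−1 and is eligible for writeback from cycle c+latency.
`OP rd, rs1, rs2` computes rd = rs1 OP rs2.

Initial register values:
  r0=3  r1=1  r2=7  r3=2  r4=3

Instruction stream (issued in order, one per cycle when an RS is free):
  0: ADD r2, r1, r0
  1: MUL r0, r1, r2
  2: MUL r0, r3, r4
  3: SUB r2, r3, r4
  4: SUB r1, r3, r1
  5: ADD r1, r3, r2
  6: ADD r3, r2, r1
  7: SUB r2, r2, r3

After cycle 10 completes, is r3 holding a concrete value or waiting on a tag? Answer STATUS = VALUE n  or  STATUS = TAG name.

c1: issue ADD r2<-Add1 | r0:3,r1:1,r2:Add1,r3:2,r4:3
c2: issue MUL r0<-Mul1 | r0:Mul1,r1:1,r2:Add1,r3:2,r4:3
c3: CDB Add1=4; issue MUL r0<-Mul2 | r0:Mul2,r1:1,r2:4,r3:2,r4:3
c4: issue SUB r2<-Add1 | r0:Mul2,r1:1,r2:Add1,r3:2,r4:3
c5: issue SUB r1<-Add2 | r0:Mul2,r1:Add2,r2:Add1,r3:2,r4:3
c6: CDB Add1=-1; issue ADD r1<-Add1 | r0:Mul2,r1:Add1,r2:-1,r3:2,r4:3
c7: CDB Add2=1; issue ADD r3<-Add2 | r0:Mul2,r1:Add1,r2:-1,r3:Add2,r4:3
c8: CDB Add1=1; issue SUB r2<-Add1 | r0:Mul2,r1:1,r2:Add1,r3:Add2,r4:3
c9: CDB Mul1=4 | r0:Mul2,r1:1,r2:Add1,r3:Add2,r4:3
c10: CDB Add2=0 | r0:Mul2,r1:1,r2:Add1,r3:0,r4:3

STATUS = VALUE 0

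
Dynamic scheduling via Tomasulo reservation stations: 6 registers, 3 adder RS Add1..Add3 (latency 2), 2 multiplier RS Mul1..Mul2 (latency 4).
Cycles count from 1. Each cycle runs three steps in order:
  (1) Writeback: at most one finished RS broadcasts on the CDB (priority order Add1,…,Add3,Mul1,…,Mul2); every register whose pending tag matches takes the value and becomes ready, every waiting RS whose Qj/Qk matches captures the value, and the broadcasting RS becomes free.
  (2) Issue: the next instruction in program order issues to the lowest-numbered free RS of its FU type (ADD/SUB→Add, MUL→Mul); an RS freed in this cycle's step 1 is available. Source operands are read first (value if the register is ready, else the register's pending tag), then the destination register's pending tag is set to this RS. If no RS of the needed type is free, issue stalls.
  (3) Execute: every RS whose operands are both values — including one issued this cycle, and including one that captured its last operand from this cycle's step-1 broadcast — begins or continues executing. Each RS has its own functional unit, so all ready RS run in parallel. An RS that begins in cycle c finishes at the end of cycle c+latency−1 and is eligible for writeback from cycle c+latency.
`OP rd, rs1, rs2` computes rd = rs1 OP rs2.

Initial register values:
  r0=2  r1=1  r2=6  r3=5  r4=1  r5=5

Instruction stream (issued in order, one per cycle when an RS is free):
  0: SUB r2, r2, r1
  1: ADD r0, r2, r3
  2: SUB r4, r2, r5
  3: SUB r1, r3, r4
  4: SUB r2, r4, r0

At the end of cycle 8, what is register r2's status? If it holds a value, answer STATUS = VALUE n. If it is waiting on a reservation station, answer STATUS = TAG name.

STATUS = VALUE -10

cycle 1: issue SUB r2<-Add1 // r0:2,r1:1,r2:Add1,r3:5,r4:1,r5:5
cycle 2: issue ADD r0<-Add2 // r0:Add2,r1:1,r2:Add1,r3:5,r4:1,r5:5
cycle 3: CDB Add1=5; issue SUB r4<-Add1 // r0:Add2,r1:1,r2:5,r3:5,r4:Add1,r5:5
cycle 4: issue SUB r1<-Add3 // r0:Add2,r1:Add3,r2:5,r3:5,r4:Add1,r5:5
cycle 5: CDB Add1=0; issue SUB r2<-Add1 // r0:Add2,r1:Add3,r2:Add1,r3:5,r4:0,r5:5
cycle 6: CDB Add2=10 // r0:10,r1:Add3,r2:Add1,r3:5,r4:0,r5:5
cycle 7: CDB Add3=5 // r0:10,r1:5,r2:Add1,r3:5,r4:0,r5:5
cycle 8: CDB Add1=-10 // r0:10,r1:5,r2:-10,r3:5,r4:0,r5:5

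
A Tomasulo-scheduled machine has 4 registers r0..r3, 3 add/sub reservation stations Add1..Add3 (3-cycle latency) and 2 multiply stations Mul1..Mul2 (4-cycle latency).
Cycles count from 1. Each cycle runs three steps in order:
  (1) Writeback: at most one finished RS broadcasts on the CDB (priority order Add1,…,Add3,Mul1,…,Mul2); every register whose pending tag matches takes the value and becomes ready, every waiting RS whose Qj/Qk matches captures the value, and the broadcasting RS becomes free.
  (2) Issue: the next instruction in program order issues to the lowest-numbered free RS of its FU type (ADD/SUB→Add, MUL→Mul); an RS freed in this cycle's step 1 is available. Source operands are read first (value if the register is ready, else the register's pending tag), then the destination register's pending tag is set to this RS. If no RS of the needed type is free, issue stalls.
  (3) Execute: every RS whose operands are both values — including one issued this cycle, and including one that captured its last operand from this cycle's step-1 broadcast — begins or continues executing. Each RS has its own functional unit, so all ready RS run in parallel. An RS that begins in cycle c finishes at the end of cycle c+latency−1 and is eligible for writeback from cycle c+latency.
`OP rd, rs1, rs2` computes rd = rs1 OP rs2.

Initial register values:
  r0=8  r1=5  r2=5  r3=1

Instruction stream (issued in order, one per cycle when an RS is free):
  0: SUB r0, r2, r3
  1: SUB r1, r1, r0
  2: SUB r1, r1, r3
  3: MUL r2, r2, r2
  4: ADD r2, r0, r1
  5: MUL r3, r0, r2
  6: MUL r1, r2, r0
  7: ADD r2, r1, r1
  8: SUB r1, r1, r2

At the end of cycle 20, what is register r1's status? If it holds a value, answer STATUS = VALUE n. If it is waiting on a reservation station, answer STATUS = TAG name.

STATUS = TAG Add3

  c1: issue SUB r0<-Add1  regs: r0:Add1,r1:5,r2:5,r3:1
  c2: issue SUB r1<-Add2  regs: r0:Add1,r1:Add2,r2:5,r3:1
  c3: issue SUB r1<-Add3  regs: r0:Add1,r1:Add3,r2:5,r3:1
  c4: CDB Add1=4; issue MUL r2<-Mul1  regs: r0:4,r1:Add3,r2:Mul1,r3:1
  c5: issue ADD r2<-Add1  regs: r0:4,r1:Add3,r2:Add1,r3:1
  c6: issue MUL r3<-Mul2  regs: r0:4,r1:Add3,r2:Add1,r3:Mul2
  c7: CDB Add2=1; stall  regs: r0:4,r1:Add3,r2:Add1,r3:Mul2
  c8: CDB Mul1=25; issue MUL r1<-Mul1  regs: r0:4,r1:Mul1,r2:Add1,r3:Mul2
  c9: issue ADD r2<-Add2  regs: r0:4,r1:Mul1,r2:Add2,r3:Mul2
  c10: CDB Add3=0; issue SUB r1<-Add3  regs: r0:4,r1:Add3,r2:Add2,r3:Mul2
  c11: -  regs: r0:4,r1:Add3,r2:Add2,r3:Mul2
  c12: -  regs: r0:4,r1:Add3,r2:Add2,r3:Mul2
  c13: CDB Add1=4  regs: r0:4,r1:Add3,r2:Add2,r3:Mul2
  c14: -  regs: r0:4,r1:Add3,r2:Add2,r3:Mul2
  c15: -  regs: r0:4,r1:Add3,r2:Add2,r3:Mul2
  c16: -  regs: r0:4,r1:Add3,r2:Add2,r3:Mul2
  c17: CDB Mul1=16  regs: r0:4,r1:Add3,r2:Add2,r3:Mul2
  c18: CDB Mul2=16  regs: r0:4,r1:Add3,r2:Add2,r3:16
  c19: -  regs: r0:4,r1:Add3,r2:Add2,r3:16
  c20: CDB Add2=32  regs: r0:4,r1:Add3,r2:32,r3:16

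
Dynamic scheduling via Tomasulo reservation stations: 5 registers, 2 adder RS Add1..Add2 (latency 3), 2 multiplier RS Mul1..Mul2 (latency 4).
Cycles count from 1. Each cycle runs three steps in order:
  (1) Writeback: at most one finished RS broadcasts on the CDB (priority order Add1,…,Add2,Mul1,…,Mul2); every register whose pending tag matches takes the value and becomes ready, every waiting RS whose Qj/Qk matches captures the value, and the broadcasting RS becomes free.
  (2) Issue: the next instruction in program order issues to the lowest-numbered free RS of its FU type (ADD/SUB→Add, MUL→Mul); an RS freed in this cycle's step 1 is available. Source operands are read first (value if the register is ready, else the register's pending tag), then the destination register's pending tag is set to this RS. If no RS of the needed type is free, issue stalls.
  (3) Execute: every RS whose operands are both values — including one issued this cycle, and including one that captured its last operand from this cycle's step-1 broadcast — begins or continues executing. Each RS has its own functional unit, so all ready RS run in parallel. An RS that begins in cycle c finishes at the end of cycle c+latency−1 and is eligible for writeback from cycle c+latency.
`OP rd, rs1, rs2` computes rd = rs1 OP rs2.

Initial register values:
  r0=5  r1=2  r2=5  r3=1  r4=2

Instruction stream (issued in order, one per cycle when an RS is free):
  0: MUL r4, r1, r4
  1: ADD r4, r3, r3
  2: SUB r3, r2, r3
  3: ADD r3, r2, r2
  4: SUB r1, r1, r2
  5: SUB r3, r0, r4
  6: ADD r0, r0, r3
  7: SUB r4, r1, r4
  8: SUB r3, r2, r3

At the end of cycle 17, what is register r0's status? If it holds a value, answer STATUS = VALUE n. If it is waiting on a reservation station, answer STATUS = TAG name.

STATUS = VALUE 8

c1: issue MUL r4<-Mul1 | r0:5,r1:2,r2:5,r3:1,r4:Mul1
c2: issue ADD r4<-Add1 | r0:5,r1:2,r2:5,r3:1,r4:Add1
c3: issue SUB r3<-Add2 | r0:5,r1:2,r2:5,r3:Add2,r4:Add1
c4: stall | r0:5,r1:2,r2:5,r3:Add2,r4:Add1
c5: CDB Add1=2; issue ADD r3<-Add1 | r0:5,r1:2,r2:5,r3:Add1,r4:2
c6: CDB Add2=4; issue SUB r1<-Add2 | r0:5,r1:Add2,r2:5,r3:Add1,r4:2
c7: CDB Mul1=4; stall | r0:5,r1:Add2,r2:5,r3:Add1,r4:2
c8: CDB Add1=10; issue SUB r3<-Add1 | r0:5,r1:Add2,r2:5,r3:Add1,r4:2
c9: CDB Add2=-3; issue ADD r0<-Add2 | r0:Add2,r1:-3,r2:5,r3:Add1,r4:2
c10: stall | r0:Add2,r1:-3,r2:5,r3:Add1,r4:2
c11: CDB Add1=3; issue SUB r4<-Add1 | r0:Add2,r1:-3,r2:5,r3:3,r4:Add1
c12: stall | r0:Add2,r1:-3,r2:5,r3:3,r4:Add1
c13: stall | r0:Add2,r1:-3,r2:5,r3:3,r4:Add1
c14: CDB Add1=-5; issue SUB r3<-Add1 | r0:Add2,r1:-3,r2:5,r3:Add1,r4:-5
c15: CDB Add2=8 | r0:8,r1:-3,r2:5,r3:Add1,r4:-5
c16: - | r0:8,r1:-3,r2:5,r3:Add1,r4:-5
c17: CDB Add1=2 | r0:8,r1:-3,r2:5,r3:2,r4:-5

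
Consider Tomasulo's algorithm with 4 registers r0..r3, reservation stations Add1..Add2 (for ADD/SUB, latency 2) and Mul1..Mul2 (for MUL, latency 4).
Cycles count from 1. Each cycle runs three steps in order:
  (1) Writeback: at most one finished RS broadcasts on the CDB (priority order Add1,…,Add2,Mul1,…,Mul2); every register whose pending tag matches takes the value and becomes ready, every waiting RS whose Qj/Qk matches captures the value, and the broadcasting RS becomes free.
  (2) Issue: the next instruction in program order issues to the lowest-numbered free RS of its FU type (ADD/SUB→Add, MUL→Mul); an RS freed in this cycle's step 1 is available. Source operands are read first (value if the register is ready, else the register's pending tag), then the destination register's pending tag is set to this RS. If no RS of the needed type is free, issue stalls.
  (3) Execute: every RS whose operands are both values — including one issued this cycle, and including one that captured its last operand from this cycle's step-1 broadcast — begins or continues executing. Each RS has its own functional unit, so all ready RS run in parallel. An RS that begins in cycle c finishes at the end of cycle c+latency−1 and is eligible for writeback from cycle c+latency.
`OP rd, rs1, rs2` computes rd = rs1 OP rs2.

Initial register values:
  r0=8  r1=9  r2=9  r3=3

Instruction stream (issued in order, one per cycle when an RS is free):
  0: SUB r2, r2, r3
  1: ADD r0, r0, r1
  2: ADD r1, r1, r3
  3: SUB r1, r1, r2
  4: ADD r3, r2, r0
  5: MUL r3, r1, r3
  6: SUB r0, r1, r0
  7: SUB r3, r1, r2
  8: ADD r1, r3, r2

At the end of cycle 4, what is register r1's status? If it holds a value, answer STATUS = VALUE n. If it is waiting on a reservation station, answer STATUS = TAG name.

cycle 1: issue SUB r2<-Add1 // r0:8,r1:9,r2:Add1,r3:3
cycle 2: issue ADD r0<-Add2 // r0:Add2,r1:9,r2:Add1,r3:3
cycle 3: CDB Add1=6; issue ADD r1<-Add1 // r0:Add2,r1:Add1,r2:6,r3:3
cycle 4: CDB Add2=17; issue SUB r1<-Add2 // r0:17,r1:Add2,r2:6,r3:3

STATUS = TAG Add2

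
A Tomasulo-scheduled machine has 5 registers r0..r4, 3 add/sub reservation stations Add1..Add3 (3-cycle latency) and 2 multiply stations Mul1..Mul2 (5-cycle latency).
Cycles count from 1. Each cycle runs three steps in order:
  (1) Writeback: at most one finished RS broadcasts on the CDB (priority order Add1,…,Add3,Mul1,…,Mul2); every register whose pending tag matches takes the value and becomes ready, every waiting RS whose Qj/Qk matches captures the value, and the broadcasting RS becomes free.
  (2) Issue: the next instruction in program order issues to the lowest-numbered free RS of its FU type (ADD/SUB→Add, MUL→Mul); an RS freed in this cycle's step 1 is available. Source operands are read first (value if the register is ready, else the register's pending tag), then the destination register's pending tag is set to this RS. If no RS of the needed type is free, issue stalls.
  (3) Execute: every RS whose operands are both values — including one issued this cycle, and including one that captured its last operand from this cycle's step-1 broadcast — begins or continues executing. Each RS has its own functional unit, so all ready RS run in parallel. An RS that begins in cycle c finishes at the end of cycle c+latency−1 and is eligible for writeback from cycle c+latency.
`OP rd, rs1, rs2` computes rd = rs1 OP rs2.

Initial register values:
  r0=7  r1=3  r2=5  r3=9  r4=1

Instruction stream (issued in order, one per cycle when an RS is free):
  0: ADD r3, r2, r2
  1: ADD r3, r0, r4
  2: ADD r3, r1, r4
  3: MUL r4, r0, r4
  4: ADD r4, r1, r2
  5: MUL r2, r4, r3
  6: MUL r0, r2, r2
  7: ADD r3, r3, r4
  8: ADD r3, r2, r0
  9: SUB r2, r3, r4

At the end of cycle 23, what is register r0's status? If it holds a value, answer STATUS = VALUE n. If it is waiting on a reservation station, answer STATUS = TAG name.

STATUS = VALUE 1024

c1: issue ADD r3<-Add1 | r0:7,r1:3,r2:5,r3:Add1,r4:1
c2: issue ADD r3<-Add2 | r0:7,r1:3,r2:5,r3:Add2,r4:1
c3: issue ADD r3<-Add3 | r0:7,r1:3,r2:5,r3:Add3,r4:1
c4: CDB Add1=10; issue MUL r4<-Mul1 | r0:7,r1:3,r2:5,r3:Add3,r4:Mul1
c5: CDB Add2=8; issue ADD r4<-Add1 | r0:7,r1:3,r2:5,r3:Add3,r4:Add1
c6: CDB Add3=4; issue MUL r2<-Mul2 | r0:7,r1:3,r2:Mul2,r3:4,r4:Add1
c7: stall | r0:7,r1:3,r2:Mul2,r3:4,r4:Add1
c8: CDB Add1=8; stall | r0:7,r1:3,r2:Mul2,r3:4,r4:8
c9: CDB Mul1=7; issue MUL r0<-Mul1 | r0:Mul1,r1:3,r2:Mul2,r3:4,r4:8
c10: issue ADD r3<-Add1 | r0:Mul1,r1:3,r2:Mul2,r3:Add1,r4:8
c11: issue ADD r3<-Add2 | r0:Mul1,r1:3,r2:Mul2,r3:Add2,r4:8
c12: issue SUB r2<-Add3 | r0:Mul1,r1:3,r2:Add3,r3:Add2,r4:8
c13: CDB Add1=12 | r0:Mul1,r1:3,r2:Add3,r3:Add2,r4:8
c14: CDB Mul2=32 | r0:Mul1,r1:3,r2:Add3,r3:Add2,r4:8
c15: - | r0:Mul1,r1:3,r2:Add3,r3:Add2,r4:8
c16: - | r0:Mul1,r1:3,r2:Add3,r3:Add2,r4:8
c17: - | r0:Mul1,r1:3,r2:Add3,r3:Add2,r4:8
c18: - | r0:Mul1,r1:3,r2:Add3,r3:Add2,r4:8
c19: CDB Mul1=1024 | r0:1024,r1:3,r2:Add3,r3:Add2,r4:8
c20: - | r0:1024,r1:3,r2:Add3,r3:Add2,r4:8
c21: - | r0:1024,r1:3,r2:Add3,r3:Add2,r4:8
c22: CDB Add2=1056 | r0:1024,r1:3,r2:Add3,r3:1056,r4:8
c23: - | r0:1024,r1:3,r2:Add3,r3:1056,r4:8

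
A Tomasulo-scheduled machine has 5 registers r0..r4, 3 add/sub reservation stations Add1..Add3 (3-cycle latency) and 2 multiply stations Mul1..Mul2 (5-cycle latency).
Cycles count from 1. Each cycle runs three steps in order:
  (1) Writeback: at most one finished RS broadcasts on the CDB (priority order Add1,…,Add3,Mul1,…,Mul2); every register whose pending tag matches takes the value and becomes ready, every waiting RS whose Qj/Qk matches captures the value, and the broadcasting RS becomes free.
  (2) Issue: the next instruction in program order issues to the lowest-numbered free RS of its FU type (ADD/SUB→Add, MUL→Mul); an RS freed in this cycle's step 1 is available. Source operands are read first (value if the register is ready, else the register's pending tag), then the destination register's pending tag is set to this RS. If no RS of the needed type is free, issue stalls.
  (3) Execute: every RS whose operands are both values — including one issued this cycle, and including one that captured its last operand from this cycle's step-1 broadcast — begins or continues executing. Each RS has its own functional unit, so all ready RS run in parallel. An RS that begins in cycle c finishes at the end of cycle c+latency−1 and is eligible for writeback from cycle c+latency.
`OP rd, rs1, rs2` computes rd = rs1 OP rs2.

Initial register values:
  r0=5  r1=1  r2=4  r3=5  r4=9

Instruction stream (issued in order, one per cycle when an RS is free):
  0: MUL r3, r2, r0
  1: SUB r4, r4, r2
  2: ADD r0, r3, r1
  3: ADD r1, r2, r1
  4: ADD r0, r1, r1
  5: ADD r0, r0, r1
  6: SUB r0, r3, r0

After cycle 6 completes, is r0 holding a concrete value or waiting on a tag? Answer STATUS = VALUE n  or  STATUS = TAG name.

STATUS = TAG Add1

cycle 1: issue MUL r3<-Mul1 // r0:5,r1:1,r2:4,r3:Mul1,r4:9
cycle 2: issue SUB r4<-Add1 // r0:5,r1:1,r2:4,r3:Mul1,r4:Add1
cycle 3: issue ADD r0<-Add2 // r0:Add2,r1:1,r2:4,r3:Mul1,r4:Add1
cycle 4: issue ADD r1<-Add3 // r0:Add2,r1:Add3,r2:4,r3:Mul1,r4:Add1
cycle 5: CDB Add1=5; issue ADD r0<-Add1 // r0:Add1,r1:Add3,r2:4,r3:Mul1,r4:5
cycle 6: CDB Mul1=20; stall // r0:Add1,r1:Add3,r2:4,r3:20,r4:5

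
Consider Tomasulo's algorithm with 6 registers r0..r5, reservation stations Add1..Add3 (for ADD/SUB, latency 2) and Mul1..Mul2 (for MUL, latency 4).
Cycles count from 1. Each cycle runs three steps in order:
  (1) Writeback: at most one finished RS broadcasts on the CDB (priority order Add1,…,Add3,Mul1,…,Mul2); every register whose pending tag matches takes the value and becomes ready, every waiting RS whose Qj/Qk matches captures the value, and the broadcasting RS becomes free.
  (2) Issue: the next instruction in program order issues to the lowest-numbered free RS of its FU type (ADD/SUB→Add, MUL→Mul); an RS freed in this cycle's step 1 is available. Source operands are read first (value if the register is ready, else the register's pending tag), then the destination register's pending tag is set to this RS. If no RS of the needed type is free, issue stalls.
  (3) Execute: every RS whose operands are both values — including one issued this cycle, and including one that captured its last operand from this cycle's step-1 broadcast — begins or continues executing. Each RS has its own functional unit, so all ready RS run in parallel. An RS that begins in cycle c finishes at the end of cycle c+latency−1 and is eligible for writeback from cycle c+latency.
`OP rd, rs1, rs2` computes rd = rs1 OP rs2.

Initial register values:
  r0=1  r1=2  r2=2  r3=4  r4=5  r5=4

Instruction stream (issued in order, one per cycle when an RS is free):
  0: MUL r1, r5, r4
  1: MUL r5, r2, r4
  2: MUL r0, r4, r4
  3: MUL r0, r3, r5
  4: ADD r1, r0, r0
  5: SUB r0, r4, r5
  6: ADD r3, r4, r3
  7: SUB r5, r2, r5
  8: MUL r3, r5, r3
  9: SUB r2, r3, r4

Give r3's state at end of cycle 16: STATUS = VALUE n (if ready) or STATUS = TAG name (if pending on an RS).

c1: issue MUL r1<-Mul1 | r0:1,r1:Mul1,r2:2,r3:4,r4:5,r5:4
c2: issue MUL r5<-Mul2 | r0:1,r1:Mul1,r2:2,r3:4,r4:5,r5:Mul2
c3: stall | r0:1,r1:Mul1,r2:2,r3:4,r4:5,r5:Mul2
c4: stall | r0:1,r1:Mul1,r2:2,r3:4,r4:5,r5:Mul2
c5: CDB Mul1=20; issue MUL r0<-Mul1 | r0:Mul1,r1:20,r2:2,r3:4,r4:5,r5:Mul2
c6: CDB Mul2=10; issue MUL r0<-Mul2 | r0:Mul2,r1:20,r2:2,r3:4,r4:5,r5:10
c7: issue ADD r1<-Add1 | r0:Mul2,r1:Add1,r2:2,r3:4,r4:5,r5:10
c8: issue SUB r0<-Add2 | r0:Add2,r1:Add1,r2:2,r3:4,r4:5,r5:10
c9: CDB Mul1=25; issue ADD r3<-Add3 | r0:Add2,r1:Add1,r2:2,r3:Add3,r4:5,r5:10
c10: CDB Add2=-5; issue SUB r5<-Add2 | r0:-5,r1:Add1,r2:2,r3:Add3,r4:5,r5:Add2
c11: CDB Add3=9; issue MUL r3<-Mul1 | r0:-5,r1:Add1,r2:2,r3:Mul1,r4:5,r5:Add2
c12: CDB Add2=-8; issue SUB r2<-Add2 | r0:-5,r1:Add1,r2:Add2,r3:Mul1,r4:5,r5:-8
c13: CDB Mul2=40 | r0:-5,r1:Add1,r2:Add2,r3:Mul1,r4:5,r5:-8
c14: - | r0:-5,r1:Add1,r2:Add2,r3:Mul1,r4:5,r5:-8
c15: CDB Add1=80 | r0:-5,r1:80,r2:Add2,r3:Mul1,r4:5,r5:-8
c16: CDB Mul1=-72 | r0:-5,r1:80,r2:Add2,r3:-72,r4:5,r5:-8

STATUS = VALUE -72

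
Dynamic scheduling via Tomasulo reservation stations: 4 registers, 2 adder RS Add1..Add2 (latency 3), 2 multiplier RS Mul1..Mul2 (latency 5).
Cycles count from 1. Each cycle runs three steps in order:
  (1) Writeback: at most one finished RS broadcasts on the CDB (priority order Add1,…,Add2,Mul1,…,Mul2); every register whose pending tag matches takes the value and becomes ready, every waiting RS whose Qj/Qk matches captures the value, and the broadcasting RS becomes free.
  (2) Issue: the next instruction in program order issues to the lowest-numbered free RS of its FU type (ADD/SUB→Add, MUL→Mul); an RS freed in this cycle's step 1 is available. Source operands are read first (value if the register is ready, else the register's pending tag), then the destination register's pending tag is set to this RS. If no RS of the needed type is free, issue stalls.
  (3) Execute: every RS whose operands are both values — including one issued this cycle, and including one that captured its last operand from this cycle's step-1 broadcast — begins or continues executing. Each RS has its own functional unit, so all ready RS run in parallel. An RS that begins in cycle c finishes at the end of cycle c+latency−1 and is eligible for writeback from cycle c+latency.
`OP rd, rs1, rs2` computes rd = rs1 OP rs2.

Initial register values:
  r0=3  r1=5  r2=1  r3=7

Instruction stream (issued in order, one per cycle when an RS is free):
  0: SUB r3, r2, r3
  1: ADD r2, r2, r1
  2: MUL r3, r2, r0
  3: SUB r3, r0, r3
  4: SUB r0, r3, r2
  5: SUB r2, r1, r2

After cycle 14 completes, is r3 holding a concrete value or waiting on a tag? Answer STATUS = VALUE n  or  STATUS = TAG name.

STATUS = VALUE -15

  c1: issue SUB r3<-Add1  regs: r0:3,r1:5,r2:1,r3:Add1
  c2: issue ADD r2<-Add2  regs: r0:3,r1:5,r2:Add2,r3:Add1
  c3: issue MUL r3<-Mul1  regs: r0:3,r1:5,r2:Add2,r3:Mul1
  c4: CDB Add1=-6; issue SUB r3<-Add1  regs: r0:3,r1:5,r2:Add2,r3:Add1
  c5: CDB Add2=6; issue SUB r0<-Add2  regs: r0:Add2,r1:5,r2:6,r3:Add1
  c6: stall  regs: r0:Add2,r1:5,r2:6,r3:Add1
  c7: stall  regs: r0:Add2,r1:5,r2:6,r3:Add1
  c8: stall  regs: r0:Add2,r1:5,r2:6,r3:Add1
  c9: stall  regs: r0:Add2,r1:5,r2:6,r3:Add1
  c10: CDB Mul1=18; stall  regs: r0:Add2,r1:5,r2:6,r3:Add1
  c11: stall  regs: r0:Add2,r1:5,r2:6,r3:Add1
  c12: stall  regs: r0:Add2,r1:5,r2:6,r3:Add1
  c13: CDB Add1=-15; issue SUB r2<-Add1  regs: r0:Add2,r1:5,r2:Add1,r3:-15
  c14: -  regs: r0:Add2,r1:5,r2:Add1,r3:-15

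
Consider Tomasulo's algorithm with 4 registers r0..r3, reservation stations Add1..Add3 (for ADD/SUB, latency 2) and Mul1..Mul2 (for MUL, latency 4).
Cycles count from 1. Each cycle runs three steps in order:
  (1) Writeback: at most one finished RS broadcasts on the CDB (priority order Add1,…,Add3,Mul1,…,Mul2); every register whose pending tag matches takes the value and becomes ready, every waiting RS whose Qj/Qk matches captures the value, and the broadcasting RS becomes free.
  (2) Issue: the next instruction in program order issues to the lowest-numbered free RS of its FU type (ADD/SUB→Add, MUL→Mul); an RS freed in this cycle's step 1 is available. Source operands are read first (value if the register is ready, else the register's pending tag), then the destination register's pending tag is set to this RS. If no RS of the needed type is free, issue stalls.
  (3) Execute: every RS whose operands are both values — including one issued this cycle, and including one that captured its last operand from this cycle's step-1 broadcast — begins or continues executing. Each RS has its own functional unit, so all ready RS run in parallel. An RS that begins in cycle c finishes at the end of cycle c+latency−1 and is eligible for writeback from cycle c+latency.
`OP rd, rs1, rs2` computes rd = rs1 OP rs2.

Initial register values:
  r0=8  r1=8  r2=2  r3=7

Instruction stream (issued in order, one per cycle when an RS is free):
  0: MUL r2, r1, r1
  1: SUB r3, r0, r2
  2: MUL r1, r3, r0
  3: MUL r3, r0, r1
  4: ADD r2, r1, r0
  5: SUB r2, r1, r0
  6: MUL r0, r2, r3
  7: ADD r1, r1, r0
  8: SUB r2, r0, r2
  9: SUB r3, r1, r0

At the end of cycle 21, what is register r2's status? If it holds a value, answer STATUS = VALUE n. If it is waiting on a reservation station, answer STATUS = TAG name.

STATUS = VALUE 1634760

c1: issue MUL r2<-Mul1 | r0:8,r1:8,r2:Mul1,r3:7
c2: issue SUB r3<-Add1 | r0:8,r1:8,r2:Mul1,r3:Add1
c3: issue MUL r1<-Mul2 | r0:8,r1:Mul2,r2:Mul1,r3:Add1
c4: stall | r0:8,r1:Mul2,r2:Mul1,r3:Add1
c5: CDB Mul1=64; issue MUL r3<-Mul1 | r0:8,r1:Mul2,r2:64,r3:Mul1
c6: issue ADD r2<-Add2 | r0:8,r1:Mul2,r2:Add2,r3:Mul1
c7: CDB Add1=-56; issue SUB r2<-Add1 | r0:8,r1:Mul2,r2:Add1,r3:Mul1
c8: stall | r0:8,r1:Mul2,r2:Add1,r3:Mul1
c9: stall | r0:8,r1:Mul2,r2:Add1,r3:Mul1
c10: stall | r0:8,r1:Mul2,r2:Add1,r3:Mul1
c11: CDB Mul2=-448; issue MUL r0<-Mul2 | r0:Mul2,r1:-448,r2:Add1,r3:Mul1
c12: issue ADD r1<-Add3 | r0:Mul2,r1:Add3,r2:Add1,r3:Mul1
c13: CDB Add1=-456; issue SUB r2<-Add1 | r0:Mul2,r1:Add3,r2:Add1,r3:Mul1
c14: CDB Add2=-440; issue SUB r3<-Add2 | r0:Mul2,r1:Add3,r2:Add1,r3:Add2
c15: CDB Mul1=-3584 | r0:Mul2,r1:Add3,r2:Add1,r3:Add2
c16: - | r0:Mul2,r1:Add3,r2:Add1,r3:Add2
c17: - | r0:Mul2,r1:Add3,r2:Add1,r3:Add2
c18: - | r0:Mul2,r1:Add3,r2:Add1,r3:Add2
c19: CDB Mul2=1634304 | r0:1634304,r1:Add3,r2:Add1,r3:Add2
c20: - | r0:1634304,r1:Add3,r2:Add1,r3:Add2
c21: CDB Add1=1634760 | r0:1634304,r1:Add3,r2:1634760,r3:Add2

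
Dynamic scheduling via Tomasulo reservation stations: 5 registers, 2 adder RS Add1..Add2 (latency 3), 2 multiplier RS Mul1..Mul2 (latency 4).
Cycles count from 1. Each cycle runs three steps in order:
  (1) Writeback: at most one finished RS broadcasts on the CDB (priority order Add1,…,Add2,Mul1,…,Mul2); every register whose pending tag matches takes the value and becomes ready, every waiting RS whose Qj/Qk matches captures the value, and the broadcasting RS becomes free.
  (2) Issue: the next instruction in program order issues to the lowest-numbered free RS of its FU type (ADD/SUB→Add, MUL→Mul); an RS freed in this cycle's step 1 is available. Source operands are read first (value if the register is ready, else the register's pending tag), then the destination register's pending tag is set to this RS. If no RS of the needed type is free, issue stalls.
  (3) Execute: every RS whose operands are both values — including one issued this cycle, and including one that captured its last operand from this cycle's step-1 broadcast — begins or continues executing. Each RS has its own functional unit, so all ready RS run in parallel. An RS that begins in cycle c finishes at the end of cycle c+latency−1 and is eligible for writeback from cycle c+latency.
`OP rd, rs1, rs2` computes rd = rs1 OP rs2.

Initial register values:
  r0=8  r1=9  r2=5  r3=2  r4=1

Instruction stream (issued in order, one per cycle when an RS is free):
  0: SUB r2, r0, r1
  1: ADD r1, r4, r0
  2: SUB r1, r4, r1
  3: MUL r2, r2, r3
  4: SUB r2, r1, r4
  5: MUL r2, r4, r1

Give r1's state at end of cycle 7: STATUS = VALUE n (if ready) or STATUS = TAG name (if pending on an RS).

STATUS = TAG Add1

c1: issue SUB r2<-Add1 | r0:8,r1:9,r2:Add1,r3:2,r4:1
c2: issue ADD r1<-Add2 | r0:8,r1:Add2,r2:Add1,r3:2,r4:1
c3: stall | r0:8,r1:Add2,r2:Add1,r3:2,r4:1
c4: CDB Add1=-1; issue SUB r1<-Add1 | r0:8,r1:Add1,r2:-1,r3:2,r4:1
c5: CDB Add2=9; issue MUL r2<-Mul1 | r0:8,r1:Add1,r2:Mul1,r3:2,r4:1
c6: issue SUB r2<-Add2 | r0:8,r1:Add1,r2:Add2,r3:2,r4:1
c7: issue MUL r2<-Mul2 | r0:8,r1:Add1,r2:Mul2,r3:2,r4:1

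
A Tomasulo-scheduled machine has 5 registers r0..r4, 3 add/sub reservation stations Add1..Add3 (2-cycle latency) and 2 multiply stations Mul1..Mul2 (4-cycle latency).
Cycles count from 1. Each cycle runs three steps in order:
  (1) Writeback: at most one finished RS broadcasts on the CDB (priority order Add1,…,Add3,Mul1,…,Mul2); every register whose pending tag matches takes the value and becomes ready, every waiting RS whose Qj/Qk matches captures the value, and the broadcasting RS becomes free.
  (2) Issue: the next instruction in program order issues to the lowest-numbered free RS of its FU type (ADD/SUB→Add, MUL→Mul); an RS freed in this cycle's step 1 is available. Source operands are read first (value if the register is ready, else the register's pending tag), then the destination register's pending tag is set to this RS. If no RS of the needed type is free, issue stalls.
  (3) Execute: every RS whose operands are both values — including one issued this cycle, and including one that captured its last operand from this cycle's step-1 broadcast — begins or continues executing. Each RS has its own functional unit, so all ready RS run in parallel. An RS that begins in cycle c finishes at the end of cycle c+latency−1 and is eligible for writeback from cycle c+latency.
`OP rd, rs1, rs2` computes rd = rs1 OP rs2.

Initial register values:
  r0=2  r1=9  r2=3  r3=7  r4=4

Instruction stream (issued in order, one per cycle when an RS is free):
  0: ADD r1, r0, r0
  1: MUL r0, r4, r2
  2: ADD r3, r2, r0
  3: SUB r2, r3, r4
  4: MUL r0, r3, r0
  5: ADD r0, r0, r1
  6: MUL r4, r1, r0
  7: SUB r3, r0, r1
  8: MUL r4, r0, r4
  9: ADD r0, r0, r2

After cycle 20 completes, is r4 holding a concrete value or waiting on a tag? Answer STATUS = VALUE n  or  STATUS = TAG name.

STATUS = TAG Mul2

  c1: issue ADD r1<-Add1  regs: r0:2,r1:Add1,r2:3,r3:7,r4:4
  c2: issue MUL r0<-Mul1  regs: r0:Mul1,r1:Add1,r2:3,r3:7,r4:4
  c3: CDB Add1=4; issue ADD r3<-Add1  regs: r0:Mul1,r1:4,r2:3,r3:Add1,r4:4
  c4: issue SUB r2<-Add2  regs: r0:Mul1,r1:4,r2:Add2,r3:Add1,r4:4
  c5: issue MUL r0<-Mul2  regs: r0:Mul2,r1:4,r2:Add2,r3:Add1,r4:4
  c6: CDB Mul1=12; issue ADD r0<-Add3  regs: r0:Add3,r1:4,r2:Add2,r3:Add1,r4:4
  c7: issue MUL r4<-Mul1  regs: r0:Add3,r1:4,r2:Add2,r3:Add1,r4:Mul1
  c8: CDB Add1=15; issue SUB r3<-Add1  regs: r0:Add3,r1:4,r2:Add2,r3:Add1,r4:Mul1
  c9: stall  regs: r0:Add3,r1:4,r2:Add2,r3:Add1,r4:Mul1
  c10: CDB Add2=11; stall  regs: r0:Add3,r1:4,r2:11,r3:Add1,r4:Mul1
  c11: stall  regs: r0:Add3,r1:4,r2:11,r3:Add1,r4:Mul1
  c12: CDB Mul2=180; issue MUL r4<-Mul2  regs: r0:Add3,r1:4,r2:11,r3:Add1,r4:Mul2
  c13: issue ADD r0<-Add2  regs: r0:Add2,r1:4,r2:11,r3:Add1,r4:Mul2
  c14: CDB Add3=184  regs: r0:Add2,r1:4,r2:11,r3:Add1,r4:Mul2
  c15: -  regs: r0:Add2,r1:4,r2:11,r3:Add1,r4:Mul2
  c16: CDB Add1=180  regs: r0:Add2,r1:4,r2:11,r3:180,r4:Mul2
  c17: CDB Add2=195  regs: r0:195,r1:4,r2:11,r3:180,r4:Mul2
  c18: CDB Mul1=736  regs: r0:195,r1:4,r2:11,r3:180,r4:Mul2
  c19: -  regs: r0:195,r1:4,r2:11,r3:180,r4:Mul2
  c20: -  regs: r0:195,r1:4,r2:11,r3:180,r4:Mul2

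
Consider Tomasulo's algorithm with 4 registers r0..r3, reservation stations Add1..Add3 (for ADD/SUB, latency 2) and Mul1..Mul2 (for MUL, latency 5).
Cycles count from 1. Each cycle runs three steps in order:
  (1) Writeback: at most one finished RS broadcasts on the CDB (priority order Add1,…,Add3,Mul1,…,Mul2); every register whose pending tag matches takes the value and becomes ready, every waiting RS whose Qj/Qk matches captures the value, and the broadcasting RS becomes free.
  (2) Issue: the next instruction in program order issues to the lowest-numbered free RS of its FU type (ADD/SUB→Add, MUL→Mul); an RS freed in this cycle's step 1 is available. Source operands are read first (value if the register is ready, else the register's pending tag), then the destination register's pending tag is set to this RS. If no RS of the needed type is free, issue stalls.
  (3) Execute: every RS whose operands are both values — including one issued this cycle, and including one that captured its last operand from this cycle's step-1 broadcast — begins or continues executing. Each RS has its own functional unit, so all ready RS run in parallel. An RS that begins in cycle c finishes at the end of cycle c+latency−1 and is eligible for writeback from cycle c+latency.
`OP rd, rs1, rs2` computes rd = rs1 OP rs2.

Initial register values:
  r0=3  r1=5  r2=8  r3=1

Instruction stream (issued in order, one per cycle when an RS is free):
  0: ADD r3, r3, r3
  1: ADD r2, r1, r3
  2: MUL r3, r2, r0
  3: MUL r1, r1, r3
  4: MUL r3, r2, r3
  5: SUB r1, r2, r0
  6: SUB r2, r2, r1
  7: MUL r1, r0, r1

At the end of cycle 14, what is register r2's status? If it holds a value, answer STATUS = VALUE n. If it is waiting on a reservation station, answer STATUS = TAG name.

  c1: issue ADD r3<-Add1  regs: r0:3,r1:5,r2:8,r3:Add1
  c2: issue ADD r2<-Add2  regs: r0:3,r1:5,r2:Add2,r3:Add1
  c3: CDB Add1=2; issue MUL r3<-Mul1  regs: r0:3,r1:5,r2:Add2,r3:Mul1
  c4: issue MUL r1<-Mul2  regs: r0:3,r1:Mul2,r2:Add2,r3:Mul1
  c5: CDB Add2=7; stall  regs: r0:3,r1:Mul2,r2:7,r3:Mul1
  c6: stall  regs: r0:3,r1:Mul2,r2:7,r3:Mul1
  c7: stall  regs: r0:3,r1:Mul2,r2:7,r3:Mul1
  c8: stall  regs: r0:3,r1:Mul2,r2:7,r3:Mul1
  c9: stall  regs: r0:3,r1:Mul2,r2:7,r3:Mul1
  c10: CDB Mul1=21; issue MUL r3<-Mul1  regs: r0:3,r1:Mul2,r2:7,r3:Mul1
  c11: issue SUB r1<-Add1  regs: r0:3,r1:Add1,r2:7,r3:Mul1
  c12: issue SUB r2<-Add2  regs: r0:3,r1:Add1,r2:Add2,r3:Mul1
  c13: CDB Add1=4; stall  regs: r0:3,r1:4,r2:Add2,r3:Mul1
  c14: stall  regs: r0:3,r1:4,r2:Add2,r3:Mul1

STATUS = TAG Add2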